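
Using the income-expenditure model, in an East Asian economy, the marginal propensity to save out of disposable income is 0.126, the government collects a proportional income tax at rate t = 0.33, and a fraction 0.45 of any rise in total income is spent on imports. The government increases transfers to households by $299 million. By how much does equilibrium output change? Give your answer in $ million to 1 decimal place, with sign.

+$302.3 million

MPC = 1 − MPS = 1 − 0.126 = 0.874.
The transfer change shifts disposable income by +$299 million, so first-round consumption changes by c·ΔTR = 0.874 × (+$299 million) = +$261.326 million.
Expenditure multiplier = 1/(1 − c(1−t) + m) = 1/(1 − 0.874×0.67 + 0.45) = 1/0.86442 ≈ 1.157.
The transfer multiplier is c × k ≈ 1.011, so ΔY = k × (c·ΔTR) = (+$261.326 million) / 0.86442 ≈ +$302.3 million.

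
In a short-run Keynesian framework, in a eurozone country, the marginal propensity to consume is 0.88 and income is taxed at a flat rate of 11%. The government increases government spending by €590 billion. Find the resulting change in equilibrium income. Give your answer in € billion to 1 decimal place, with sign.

Spending multiplier = 1/(1 − c(1−t)) = 1/(1 − 0.88×0.89) = 1/0.2168 ≈ 4.613.
ΔY = k × ΔG = (+€590 billion) / 0.2168 ≈ +€2,721.4 billion.

+€2,721.4 billion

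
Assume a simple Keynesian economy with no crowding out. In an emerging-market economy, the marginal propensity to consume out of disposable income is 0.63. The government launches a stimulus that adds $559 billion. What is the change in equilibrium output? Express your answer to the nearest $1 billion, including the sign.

Expenditure multiplier = 1/(1 − MPC) = 1/(1 − 0.63) = 1/0.37 ≈ 2.703.
ΔY = k × ΔG = (+$559 billion) / 0.37 ≈ +$1,511 billion.

+$1,511 billion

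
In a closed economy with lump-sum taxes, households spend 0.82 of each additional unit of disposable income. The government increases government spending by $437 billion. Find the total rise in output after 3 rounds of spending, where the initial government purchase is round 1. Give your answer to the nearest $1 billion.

$1,089 billion

Round 1 adds ΔG = $437 billion; each later round is MPC = 0.82 times the previous.
After 3 rounds: 437 + 358.34 + 293.8388 = ΔG·(1 − c^3)/(1 − c) = 437 × (1 − 0.551368)/0.18 ≈ $1,089 billion.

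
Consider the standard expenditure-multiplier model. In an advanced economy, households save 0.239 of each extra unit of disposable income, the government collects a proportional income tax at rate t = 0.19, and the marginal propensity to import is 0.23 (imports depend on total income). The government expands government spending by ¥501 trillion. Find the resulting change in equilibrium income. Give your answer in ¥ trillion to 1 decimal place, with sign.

MPC = 1 − MPS = 1 − 0.239 = 0.761.
Government-spending multiplier = 1/(1 − c(1−t) + m) = 1/(1 − 0.761×0.81 + 0.23) = 1/0.61359 ≈ 1.63.
ΔY = k × ΔG = (+¥501 trillion) / 0.61359 ≈ +¥816.5 trillion.

+¥816.5 trillion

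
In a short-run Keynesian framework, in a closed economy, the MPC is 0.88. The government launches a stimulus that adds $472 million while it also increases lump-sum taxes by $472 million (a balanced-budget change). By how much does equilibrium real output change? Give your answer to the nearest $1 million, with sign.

+$472 million

Expenditure multiplier = 1/(1 − MPC) = 1/(1 − 0.88) = 1/0.12 ≈ 8.333.
ΔG contributes k·ΔG = (+$472 million) / 0.12 ≈ +$3,933.3 million.
ΔT of +$472 million changes first-round spending by −c·ΔT = −$415.36 million, contributing k·(−c·ΔT) = (−$415.36 million) / 0.12 ≈ −$3,461.3 million.
With ΔG = ΔT and no other leakages, the balanced-budget multiplier is 1, so ΔY = ΔG = +$472 million.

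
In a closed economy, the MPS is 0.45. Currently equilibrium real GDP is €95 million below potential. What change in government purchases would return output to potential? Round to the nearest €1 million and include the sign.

+€43 million

MPC = 1 − MPS = 1 − 0.45 = 0.55.
Spending multiplier = 1/(1 − MPC) = 1/(1 − 0.55) = 1/0.45 ≈ 2.222.
Need ΔY = +€95 million, so ΔG = ΔY/k = (+€95 million) × 0.45 ≈ +€43 million.
The government should increase government purchases by €43 million.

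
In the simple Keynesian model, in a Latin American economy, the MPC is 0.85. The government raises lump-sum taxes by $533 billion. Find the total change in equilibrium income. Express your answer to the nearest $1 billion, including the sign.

A lump-sum tax change of +$533 billion shifts disposable income by −$533 billion; first-round consumption changes by −c × ΔT = −0.85 × (+$533 billion) = −$453.05 billion.
Expenditure multiplier = 1/(1 − MPC) = 1/(1 − 0.85) = 1/0.15 ≈ 6.667.
The tax multiplier is −c × k ≈ −5.667, so ΔY = k × (−c·ΔT) = (−$453.05 billion) / 0.15 ≈ −$3,020 billion.

−$3,020 billion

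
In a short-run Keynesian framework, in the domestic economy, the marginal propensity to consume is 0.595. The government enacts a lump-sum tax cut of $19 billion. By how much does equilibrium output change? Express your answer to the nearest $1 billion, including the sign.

A lump-sum tax change of −$19 billion shifts disposable income by +$19 billion; first-round consumption changes by −c × ΔT = −0.595 × (−$19 billion) = +$11.305 billion.
Expenditure multiplier = 1/(1 − MPC) = 1/(1 − 0.595) = 1/0.405 ≈ 2.469.
The tax multiplier is −c × k ≈ −1.469, so ΔY = k × (−c·ΔT) = (+$11.305 billion) / 0.405 ≈ +$28 billion.

+$28 billion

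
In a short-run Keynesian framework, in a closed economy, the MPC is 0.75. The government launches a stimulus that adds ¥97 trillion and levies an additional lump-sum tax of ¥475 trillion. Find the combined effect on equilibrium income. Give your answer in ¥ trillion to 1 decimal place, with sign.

−¥1,037.0 trillion

Expenditure multiplier = 1/(1 − MPC) = 1/(1 − 0.75) = 1/0.25 = 4.
ΔG contributes k·ΔG = (+¥97 trillion) / 0.25 = +¥388 trillion.
ΔT of +¥475 trillion changes first-round spending by −c·ΔT = −¥356.25 trillion, contributing k·(−c·ΔT) = (−¥356.25 trillion) / 0.25 = −¥1,425 trillion.
Net ΔY = k(ΔG − c·ΔT) = (−¥259.25 trillion) / 0.25 = −¥1,037 trillion.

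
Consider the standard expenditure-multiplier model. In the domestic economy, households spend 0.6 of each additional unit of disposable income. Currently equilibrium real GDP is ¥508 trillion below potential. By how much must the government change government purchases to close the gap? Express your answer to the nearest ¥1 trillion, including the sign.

Spending multiplier = 1/(1 − MPC) = 1/(1 − 0.6) = 1/0.4 = 2.5.
Need ΔY = +¥508 trillion, so ΔG = ΔY/k = (+¥508 trillion) × 0.4 ≈ +¥203 trillion.
The government should increase government purchases by ¥203 trillion.

+¥203 trillion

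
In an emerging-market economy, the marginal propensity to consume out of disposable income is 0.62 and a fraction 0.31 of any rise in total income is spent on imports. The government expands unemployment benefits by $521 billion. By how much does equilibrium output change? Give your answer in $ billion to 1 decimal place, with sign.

The transfer change shifts disposable income by +$521 billion, so first-round consumption changes by c·ΔTR = 0.62 × (+$521 billion) = +$323.02 billion.
Expenditure multiplier = 1/(1 − c + m) = 1/(1 − 0.62 + 0.31) = 1/0.69 ≈ 1.449.
The transfer multiplier is c × k ≈ 0.899, so ΔY = k × (c·ΔTR) = (+$323.02 billion) / 0.69 ≈ +$468.1 billion.

+$468.1 billion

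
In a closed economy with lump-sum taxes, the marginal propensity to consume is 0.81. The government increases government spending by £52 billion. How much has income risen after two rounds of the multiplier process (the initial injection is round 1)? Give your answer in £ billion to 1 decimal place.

Round 1 adds ΔG = £52 billion; each later round is MPC = 0.81 times the previous.
After 2 rounds: 52 + 42.12 = ΔG·(1 − c^2)/(1 − c) = 52 × (1 − 0.6561)/0.19 ≈ £94.1 billion.

£94.1 billion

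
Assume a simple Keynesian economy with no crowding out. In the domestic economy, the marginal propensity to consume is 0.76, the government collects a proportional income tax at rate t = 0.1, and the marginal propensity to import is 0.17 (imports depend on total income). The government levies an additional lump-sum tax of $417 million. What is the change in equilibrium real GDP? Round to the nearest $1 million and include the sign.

−$652 million

A lump-sum tax change of +$417 million shifts disposable income by −$417 million; first-round consumption changes by −c × ΔT = −0.76 × (+$417 million) = −$316.92 million.
Expenditure multiplier = 1/(1 − c(1−t) + m) = 1/(1 − 0.76×0.9 + 0.17) = 1/0.486 ≈ 2.058.
The tax multiplier is −c × k ≈ −1.564, so ΔY = k × (−c·ΔT) = (−$316.92 million) / 0.486 ≈ −$652 million.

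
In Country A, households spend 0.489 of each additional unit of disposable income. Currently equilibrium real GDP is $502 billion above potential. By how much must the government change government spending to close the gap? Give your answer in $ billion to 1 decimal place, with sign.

Spending multiplier = 1/(1 − MPC) = 1/(1 − 0.489) = 1/0.511 ≈ 1.957.
Need ΔY = −$502 billion, so ΔG = ΔY/k = (−$502 billion) × 0.511 ≈ −$256.5 billion.
The government should cut government spending by $256.5 billion.

−$256.5 billion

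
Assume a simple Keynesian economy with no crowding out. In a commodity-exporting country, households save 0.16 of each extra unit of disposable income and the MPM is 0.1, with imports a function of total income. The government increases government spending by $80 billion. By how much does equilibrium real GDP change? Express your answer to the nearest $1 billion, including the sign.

MPC = 1 − MPS = 1 − 0.16 = 0.84.
Spending multiplier = 1/(1 − c + m) = 1/(1 − 0.84 + 0.1) = 1/0.26 ≈ 3.846.
ΔY = k × ΔG = (+$80 billion) / 0.26 ≈ +$308 billion.

+$308 billion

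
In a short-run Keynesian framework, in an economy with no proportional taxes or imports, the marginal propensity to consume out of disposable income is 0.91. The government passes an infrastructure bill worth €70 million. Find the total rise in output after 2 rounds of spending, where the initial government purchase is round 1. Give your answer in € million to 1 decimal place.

Round 1 adds ΔG = €70 million; each later round is MPC = 0.91 times the previous.
After 2 rounds: 70 + 63.7 = ΔG·(1 − c^2)/(1 − c) = 70 × (1 − 0.8281)/0.09 = €133.7 million.

€133.7 million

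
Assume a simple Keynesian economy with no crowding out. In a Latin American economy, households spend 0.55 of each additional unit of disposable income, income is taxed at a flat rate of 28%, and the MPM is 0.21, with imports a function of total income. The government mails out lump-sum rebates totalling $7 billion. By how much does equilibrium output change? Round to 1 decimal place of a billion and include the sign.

A lump-sum tax change of −$7 billion shifts disposable income by +$7 billion; first-round consumption changes by −c × ΔT = −0.55 × (−$7 billion) = +$3.85 billion.
Expenditure multiplier = 1/(1 − c(1−t) + m) = 1/(1 − 0.55×0.72 + 0.21) = 1/0.814 ≈ 1.229.
The tax multiplier is −c × k ≈ −0.676, so ΔY = k × (−c·ΔT) = (+$3.85 billion) / 0.814 ≈ +$4.7 billion.

+$4.7 billion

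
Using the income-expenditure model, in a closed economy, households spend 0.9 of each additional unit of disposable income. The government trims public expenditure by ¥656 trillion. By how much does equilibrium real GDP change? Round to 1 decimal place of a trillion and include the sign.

−¥6,560.0 trillion

Spending multiplier = 1/(1 − MPC) = 1/(1 − 0.9) = 1/0.1 = 10.
ΔY = k × ΔG = (−¥656 trillion) / 0.1 = −¥6,560 trillion.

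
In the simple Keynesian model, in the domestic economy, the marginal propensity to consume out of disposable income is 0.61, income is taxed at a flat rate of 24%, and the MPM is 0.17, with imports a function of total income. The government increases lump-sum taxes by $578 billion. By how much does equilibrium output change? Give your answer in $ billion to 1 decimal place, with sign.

−$499.1 billion

A lump-sum tax change of +$578 billion shifts disposable income by −$578 billion; first-round consumption changes by −c × ΔT = −0.61 × (+$578 billion) = −$352.58 billion.
Expenditure multiplier = 1/(1 − c(1−t) + m) = 1/(1 − 0.61×0.76 + 0.17) = 1/0.7064 ≈ 1.416.
The tax multiplier is −c × k ≈ −0.864, so ΔY = k × (−c·ΔT) = (−$352.58 billion) / 0.7064 ≈ −$499.1 billion.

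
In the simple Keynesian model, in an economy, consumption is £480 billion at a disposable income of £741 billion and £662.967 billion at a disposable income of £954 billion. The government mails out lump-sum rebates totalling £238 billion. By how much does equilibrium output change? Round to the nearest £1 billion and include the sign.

MPC = ΔC/ΔYd = (662.967 − 480)/(954 − 741) = 182.967/213 = 0.859.
A lump-sum tax change of −£238 billion shifts disposable income by +£238 billion; first-round consumption changes by −c × ΔT = −0.859 × (−£238 billion) = +£204.442 billion.
Expenditure multiplier = 1/(1 − MPC) = 1/(1 − 0.859) = 1/0.141 ≈ 7.092.
The tax multiplier is −c × k ≈ −6.092, so ΔY = k × (−c·ΔT) = (+£204.442 billion) / 0.141 ≈ +£1,450 billion.

+£1,450 billion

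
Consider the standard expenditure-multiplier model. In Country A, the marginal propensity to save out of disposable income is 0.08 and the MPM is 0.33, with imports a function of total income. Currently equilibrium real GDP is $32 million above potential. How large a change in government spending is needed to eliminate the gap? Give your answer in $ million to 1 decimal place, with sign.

MPC = 1 − MPS = 1 − 0.08 = 0.92.
Spending multiplier = 1/(1 − c + m) = 1/(1 − 0.92 + 0.33) = 1/0.41 ≈ 2.439.
Need ΔY = −$32 million, so ΔG = ΔY/k = (−$32 million) × 0.41 ≈ −$13.1 million.
The government should cut government spending by $13.1 million.

−$13.1 million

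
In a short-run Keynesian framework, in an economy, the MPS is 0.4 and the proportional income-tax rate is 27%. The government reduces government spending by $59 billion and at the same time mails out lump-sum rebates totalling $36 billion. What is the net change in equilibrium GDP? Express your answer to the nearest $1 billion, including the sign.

−$67 billion

MPC = 1 − MPS = 1 − 0.4 = 0.6.
Expenditure multiplier = 1/(1 − c(1−t)) = 1/(1 − 0.6×0.73) = 1/0.562 ≈ 1.779.
ΔG contributes k·ΔG = (−$59 billion) / 0.562 ≈ −$105 billion.
ΔT of −$36 billion changes first-round spending by −c·ΔT = +$21.6 billion, contributing k·(−c·ΔT) = (+$21.6 billion) / 0.562 ≈ +$38.4 billion.
Net ΔY = k(ΔG − c·ΔT) = (−$37.4 billion) / 0.562 ≈ −$67 billion.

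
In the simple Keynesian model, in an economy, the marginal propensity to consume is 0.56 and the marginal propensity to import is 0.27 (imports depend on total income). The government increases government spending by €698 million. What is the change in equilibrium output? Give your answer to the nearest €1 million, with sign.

Expenditure multiplier = 1/(1 − c + m) = 1/(1 − 0.56 + 0.27) = 1/0.71 ≈ 1.408.
ΔY = k × ΔG = (+€698 million) / 0.71 ≈ +€983 million.

+€983 million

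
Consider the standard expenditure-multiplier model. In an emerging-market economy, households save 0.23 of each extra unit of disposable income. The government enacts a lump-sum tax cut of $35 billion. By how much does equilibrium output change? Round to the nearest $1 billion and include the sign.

MPC = 1 − MPS = 1 − 0.23 = 0.77.
A lump-sum tax change of −$35 billion shifts disposable income by +$35 billion; first-round consumption changes by −c × ΔT = −0.77 × (−$35 billion) = +$26.95 billion.
Expenditure multiplier = 1/(1 − MPC) = 1/(1 − 0.77) = 1/0.23 ≈ 4.348.
The tax multiplier is −c × k ≈ −3.348, so ΔY = k × (−c·ΔT) = (+$26.95 billion) / 0.23 ≈ +$117 billion.

+$117 billion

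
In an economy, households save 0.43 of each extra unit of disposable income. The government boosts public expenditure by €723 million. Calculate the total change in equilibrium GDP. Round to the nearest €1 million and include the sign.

+€1,681 million

MPC = 1 − MPS = 1 − 0.43 = 0.57.
Government-spending multiplier = 1/(1 − MPC) = 1/(1 − 0.57) = 1/0.43 ≈ 2.326.
ΔY = k × ΔG = (+€723 million) / 0.43 ≈ +€1,681 million.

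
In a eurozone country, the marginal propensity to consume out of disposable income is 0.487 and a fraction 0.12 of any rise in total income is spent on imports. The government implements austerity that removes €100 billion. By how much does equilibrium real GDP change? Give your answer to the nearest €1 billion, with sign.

Spending multiplier = 1/(1 − c + m) = 1/(1 − 0.487 + 0.12) = 1/0.633 ≈ 1.58.
ΔY = k × ΔG = (−€100 billion) / 0.633 ≈ −€158 billion.

−€158 billion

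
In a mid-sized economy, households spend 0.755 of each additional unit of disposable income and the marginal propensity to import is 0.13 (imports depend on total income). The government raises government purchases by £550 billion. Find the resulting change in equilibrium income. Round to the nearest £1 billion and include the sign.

Spending multiplier = 1/(1 − c + m) = 1/(1 − 0.755 + 0.13) = 1/0.375 ≈ 2.667.
ΔY = k × ΔG = (+£550 billion) / 0.375 ≈ +£1,467 billion.

+£1,467 billion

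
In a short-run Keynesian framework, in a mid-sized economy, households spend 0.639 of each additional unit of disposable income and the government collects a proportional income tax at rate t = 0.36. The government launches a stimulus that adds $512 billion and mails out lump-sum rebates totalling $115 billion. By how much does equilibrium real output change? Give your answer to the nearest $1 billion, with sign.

+$991 billion

Expenditure multiplier = 1/(1 − c(1−t)) = 1/(1 − 0.639×0.64) = 1/0.59104 ≈ 1.692.
ΔG contributes k·ΔG = (+$512 billion) / 0.59104 ≈ +$866.3 billion.
ΔT of −$115 billion changes first-round spending by −c·ΔT = +$73.485 billion, contributing k·(−c·ΔT) = (+$73.485 billion) / 0.59104 ≈ +$124.3 billion.
Net ΔY = k(ΔG − c·ΔT) = (+$585.485 billion) / 0.59104 ≈ +$991 billion.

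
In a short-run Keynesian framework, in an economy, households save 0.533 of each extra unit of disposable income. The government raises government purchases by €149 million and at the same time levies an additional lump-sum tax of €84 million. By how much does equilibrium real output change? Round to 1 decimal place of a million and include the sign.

+€206.0 million

MPC = 1 − MPS = 1 − 0.533 = 0.467.
Expenditure multiplier = 1/(1 − MPC) = 1/(1 − 0.467) = 1/0.533 ≈ 1.876.
ΔG contributes k·ΔG = (+€149 million) / 0.533 ≈ +€279.5 million.
ΔT of +€84 million changes first-round spending by −c·ΔT = −€39.228 million, contributing k·(−c·ΔT) = (−€39.228 million) / 0.533 ≈ −€73.6 million.
Net ΔY = k(ΔG − c·ΔT) = (+€109.772 million) / 0.533 ≈ +€206 million.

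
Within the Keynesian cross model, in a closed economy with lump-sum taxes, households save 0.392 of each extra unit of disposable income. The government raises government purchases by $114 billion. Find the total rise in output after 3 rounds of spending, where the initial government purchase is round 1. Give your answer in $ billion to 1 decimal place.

$225.5 billion

MPC = 1 − MPS = 1 − 0.392 = 0.608.
Round 1 adds ΔG = $114 billion; each later round is MPC = 0.608 times the previous.
After 3 rounds: 114 + 69.312 + 42.141696 = ΔG·(1 − c^3)/(1 − c) = 114 × (1 − 0.224755712)/0.392 ≈ $225.5 billion.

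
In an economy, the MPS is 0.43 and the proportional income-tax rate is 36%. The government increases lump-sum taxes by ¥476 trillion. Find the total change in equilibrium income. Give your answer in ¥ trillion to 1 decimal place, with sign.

−¥427.1 trillion

MPC = 1 − MPS = 1 − 0.43 = 0.57.
A lump-sum tax change of +¥476 trillion shifts disposable income by −¥476 trillion; first-round consumption changes by −c × ΔT = −0.57 × (+¥476 trillion) = −¥271.32 trillion.
Expenditure multiplier = 1/(1 − c(1−t)) = 1/(1 − 0.57×0.64) = 1/0.6352 ≈ 1.574.
The tax multiplier is −c × k ≈ −0.897, so ΔY = k × (−c·ΔT) = (−¥271.32 trillion) / 0.6352 ≈ −¥427.1 trillion.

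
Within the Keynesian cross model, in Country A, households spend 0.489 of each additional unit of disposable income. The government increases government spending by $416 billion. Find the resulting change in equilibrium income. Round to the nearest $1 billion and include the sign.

Expenditure multiplier = 1/(1 − MPC) = 1/(1 − 0.489) = 1/0.511 ≈ 1.957.
ΔY = k × ΔG = (+$416 billion) / 0.511 ≈ +$814 billion.

+$814 billion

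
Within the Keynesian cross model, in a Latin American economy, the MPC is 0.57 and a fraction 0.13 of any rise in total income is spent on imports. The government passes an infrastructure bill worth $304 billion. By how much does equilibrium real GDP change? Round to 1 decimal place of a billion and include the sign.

+$542.9 billion

Spending multiplier = 1/(1 − c + m) = 1/(1 − 0.57 + 0.13) = 1/0.56 ≈ 1.786.
ΔY = k × ΔG = (+$304 billion) / 0.56 ≈ +$542.9 billion.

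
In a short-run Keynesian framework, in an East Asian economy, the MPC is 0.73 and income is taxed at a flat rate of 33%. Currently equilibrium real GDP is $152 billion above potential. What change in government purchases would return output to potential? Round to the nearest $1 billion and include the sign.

−$78 billion

Spending multiplier = 1/(1 − c(1−t)) = 1/(1 − 0.73×0.67) = 1/0.5109 ≈ 1.957.
Need ΔY = −$152 billion, so ΔG = ΔY/k = (−$152 billion) × 0.5109 ≈ −$78 billion.
The government should cut government purchases by $78 billion.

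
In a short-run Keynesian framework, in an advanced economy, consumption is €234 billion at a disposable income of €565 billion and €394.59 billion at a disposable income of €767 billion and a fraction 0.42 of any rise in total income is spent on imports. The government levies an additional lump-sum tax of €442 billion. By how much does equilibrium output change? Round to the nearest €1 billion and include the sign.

MPC = ΔC/ΔYd = (394.59 − 234)/(767 − 565) = 160.59/202 = 0.795.
A lump-sum tax change of +€442 billion shifts disposable income by −€442 billion; first-round consumption changes by −c × ΔT = −0.795 × (+€442 billion) = −€351.39 billion.
Expenditure multiplier = 1/(1 − c + m) = 1/(1 − 0.795 + 0.42) = 1/0.625 = 1.6.
The tax multiplier is −c × k = −1.272, so ΔY = k × (−c·ΔT) = (−€351.39 billion) / 0.625 ≈ −€562 billion.

−€562 billion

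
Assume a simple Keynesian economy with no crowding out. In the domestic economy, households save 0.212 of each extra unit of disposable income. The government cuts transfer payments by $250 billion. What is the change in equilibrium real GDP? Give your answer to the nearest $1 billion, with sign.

MPC = 1 − MPS = 1 − 0.212 = 0.788.
The transfer change shifts disposable income by −$250 billion, so first-round consumption changes by c·ΔTR = 0.788 × (−$250 billion) = −$197 billion.
Expenditure multiplier = 1/(1 − MPC) = 1/(1 − 0.788) = 1/0.212 ≈ 4.717.
The transfer multiplier is c × k ≈ 3.717, so ΔY = k × (c·ΔTR) = (−$197 billion) / 0.212 ≈ −$929 billion.

−$929 billion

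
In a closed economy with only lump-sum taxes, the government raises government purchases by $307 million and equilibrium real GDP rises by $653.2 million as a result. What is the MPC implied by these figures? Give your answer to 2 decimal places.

0.53

Implied spending multiplier k = ΔY/ΔG = 653.2/307 ≈ 2.1277.
Since k = 1/(1 − MPC), MPC = 1 − 1/k = 1 − ΔG/ΔY = 1 − 307/653.2 ≈ 0.53.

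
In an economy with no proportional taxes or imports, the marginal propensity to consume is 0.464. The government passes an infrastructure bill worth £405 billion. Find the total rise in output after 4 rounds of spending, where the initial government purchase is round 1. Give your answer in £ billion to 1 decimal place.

£720.6 billion

Round 1 adds ΔG = £405 billion; each later round is MPC = 0.464 times the previous.
After 4 rounds: 405 + 187.92 + 87.19488 + 40.45842432 = ΔG·(1 − c^4)/(1 − c) = 405 × (1 − 0.046352367616)/0.536 ≈ £720.6 billion.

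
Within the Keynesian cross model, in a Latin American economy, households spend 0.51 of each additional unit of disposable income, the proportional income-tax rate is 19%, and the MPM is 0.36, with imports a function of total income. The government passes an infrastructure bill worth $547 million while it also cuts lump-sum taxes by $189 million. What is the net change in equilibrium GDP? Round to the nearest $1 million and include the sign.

Expenditure multiplier = 1/(1 − c(1−t) + m) = 1/(1 − 0.51×0.81 + 0.36) = 1/0.9469 ≈ 1.056.
ΔG contributes k·ΔG = (+$547 million) / 0.9469 ≈ +$577.7 million.
ΔT of −$189 million changes first-round spending by −c·ΔT = +$96.39 million, contributing k·(−c·ΔT) = (+$96.39 million) / 0.9469 ≈ +$101.8 million.
Net ΔY = k(ΔG − c·ΔT) = (+$643.39 million) / 0.9469 ≈ +$679 million.

+$679 million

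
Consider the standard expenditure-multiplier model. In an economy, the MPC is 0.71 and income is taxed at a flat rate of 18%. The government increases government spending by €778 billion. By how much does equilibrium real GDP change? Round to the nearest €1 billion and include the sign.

+€1,862 billion

Spending multiplier = 1/(1 − c(1−t)) = 1/(1 − 0.71×0.82) = 1/0.4178 ≈ 2.393.
ΔY = k × ΔG = (+€778 billion) / 0.4178 ≈ +€1,862 billion.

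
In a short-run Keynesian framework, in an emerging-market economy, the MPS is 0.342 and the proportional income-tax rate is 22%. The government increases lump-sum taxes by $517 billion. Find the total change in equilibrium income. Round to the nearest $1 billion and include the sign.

−$699 billion

MPC = 1 − MPS = 1 − 0.342 = 0.658.
A lump-sum tax change of +$517 billion shifts disposable income by −$517 billion; first-round consumption changes by −c × ΔT = −0.658 × (+$517 billion) = −$340.186 billion.
Expenditure multiplier = 1/(1 − c(1−t)) = 1/(1 − 0.658×0.78) = 1/0.48676 ≈ 2.054.
The tax multiplier is −c × k ≈ −1.352, so ΔY = k × (−c·ΔT) = (−$340.186 billion) / 0.48676 ≈ −$699 billion.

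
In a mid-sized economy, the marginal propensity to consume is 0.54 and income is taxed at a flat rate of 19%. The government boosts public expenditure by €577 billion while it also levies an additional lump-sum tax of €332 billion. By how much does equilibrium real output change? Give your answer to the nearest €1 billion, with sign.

+€707 billion

Expenditure multiplier = 1/(1 − c(1−t)) = 1/(1 − 0.54×0.81) = 1/0.5626 ≈ 1.777.
ΔG contributes k·ΔG = (+€577 billion) / 0.5626 ≈ +€1,025.6 billion.
ΔT of +€332 billion changes first-round spending by −c·ΔT = −€179.28 billion, contributing k·(−c·ΔT) = (−€179.28 billion) / 0.5626 ≈ −€318.7 billion.
Net ΔY = k(ΔG − c·ΔT) = (+€397.72 billion) / 0.5626 ≈ +€707 billion.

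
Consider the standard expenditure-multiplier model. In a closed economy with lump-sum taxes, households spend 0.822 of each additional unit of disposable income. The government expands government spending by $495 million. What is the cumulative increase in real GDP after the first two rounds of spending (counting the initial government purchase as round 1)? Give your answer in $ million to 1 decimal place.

Round 1 adds ΔG = $495 million; each later round is MPC = 0.822 times the previous.
After 2 rounds: 495 + 406.89 = ΔG·(1 − c^2)/(1 − c) = 495 × (1 − 0.675684)/0.178 ≈ $901.9 million.

$901.9 million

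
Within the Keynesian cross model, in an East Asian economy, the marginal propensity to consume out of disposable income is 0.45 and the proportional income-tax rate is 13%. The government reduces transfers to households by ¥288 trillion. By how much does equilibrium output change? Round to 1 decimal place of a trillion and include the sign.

−¥213.0 trillion

The transfer change shifts disposable income by −¥288 trillion, so first-round consumption changes by c·ΔTR = 0.45 × (−¥288 trillion) = −¥129.6 trillion.
Expenditure multiplier = 1/(1 − c(1−t)) = 1/(1 − 0.45×0.87) = 1/0.6085 ≈ 1.643.
The transfer multiplier is c × k ≈ 0.74, so ΔY = k × (c·ΔTR) = (−¥129.6 trillion) / 0.6085 ≈ −¥213 trillion.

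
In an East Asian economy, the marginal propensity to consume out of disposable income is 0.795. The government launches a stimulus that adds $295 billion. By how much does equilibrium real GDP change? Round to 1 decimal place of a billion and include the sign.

Government-spending multiplier = 1/(1 − MPC) = 1/(1 − 0.795) = 1/0.205 ≈ 4.878.
ΔY = k × ΔG = (+$295 billion) / 0.205 ≈ +$1,439 billion.

+$1,439.0 billion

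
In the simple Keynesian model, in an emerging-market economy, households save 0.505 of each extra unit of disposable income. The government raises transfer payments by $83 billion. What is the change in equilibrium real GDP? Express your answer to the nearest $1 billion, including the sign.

+$81 billion

MPC = 1 − MPS = 1 − 0.505 = 0.495.
The transfer change shifts disposable income by +$83 billion, so first-round consumption changes by c·ΔTR = 0.495 × (+$83 billion) = +$41.085 billion.
Expenditure multiplier = 1/(1 − MPC) = 1/(1 − 0.495) = 1/0.505 ≈ 1.98.
The transfer multiplier is c × k ≈ 0.98, so ΔY = k × (c·ΔTR) = (+$41.085 billion) / 0.505 ≈ +$81 billion.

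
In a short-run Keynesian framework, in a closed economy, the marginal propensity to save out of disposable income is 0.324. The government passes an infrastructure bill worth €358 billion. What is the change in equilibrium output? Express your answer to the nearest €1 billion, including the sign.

MPC = 1 − MPS = 1 − 0.324 = 0.676.
Spending multiplier = 1/(1 − MPC) = 1/(1 − 0.676) = 1/0.324 ≈ 3.086.
ΔY = k × ΔG = (+€358 billion) / 0.324 ≈ +€1,105 billion.

+€1,105 billion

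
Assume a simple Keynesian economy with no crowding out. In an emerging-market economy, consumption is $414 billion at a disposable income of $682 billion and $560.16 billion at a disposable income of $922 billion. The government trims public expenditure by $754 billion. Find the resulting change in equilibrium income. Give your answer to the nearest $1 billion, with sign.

−$1,928 billion

MPC = ΔC/ΔYd = (560.16 − 414)/(922 − 682) = 146.16/240 = 0.609.
Expenditure multiplier = 1/(1 − MPC) = 1/(1 − 0.609) = 1/0.391 ≈ 2.558.
ΔY = k × ΔG = (−$754 billion) / 0.391 ≈ −$1,928 billion.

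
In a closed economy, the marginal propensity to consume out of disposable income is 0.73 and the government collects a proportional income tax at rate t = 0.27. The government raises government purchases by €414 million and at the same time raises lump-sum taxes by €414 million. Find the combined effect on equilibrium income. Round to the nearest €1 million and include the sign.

Expenditure multiplier = 1/(1 − c(1−t)) = 1/(1 − 0.73×0.73) = 1/0.4671 ≈ 2.141.
ΔG contributes k·ΔG = (+€414 million) / 0.4671 ≈ +€886.3 million.
ΔT of +€414 million changes first-round spending by −c·ΔT = −€302.22 million, contributing k·(−c·ΔT) = (−€302.22 million) / 0.4671 ≈ −€647 million.
Net ΔY = k(ΔG − c·ΔT) = (+€111.78 million) / 0.4671 ≈ +€239 million.

+€239 million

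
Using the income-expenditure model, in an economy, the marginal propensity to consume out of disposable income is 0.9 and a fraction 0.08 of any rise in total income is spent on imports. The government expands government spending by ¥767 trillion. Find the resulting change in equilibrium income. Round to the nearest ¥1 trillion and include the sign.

+¥4,261 trillion

Spending multiplier = 1/(1 − c + m) = 1/(1 − 0.9 + 0.08) = 1/0.18 ≈ 5.556.
ΔY = k × ΔG = (+¥767 trillion) / 0.18 ≈ +¥4,261 trillion.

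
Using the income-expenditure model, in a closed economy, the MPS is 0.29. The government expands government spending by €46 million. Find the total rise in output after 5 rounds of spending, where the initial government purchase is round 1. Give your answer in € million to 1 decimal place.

€130.0 million

MPC = 1 − MPS = 1 − 0.29 = 0.71.
Round 1 adds ΔG = €46 million; each later round is MPC = 0.71 times the previous.
After 5 rounds: 46 + 32.66 + 23.1886 + 16.463906 + 11.68937326 = ΔG·(1 − c^5)/(1 − c) = 46 × (1 − 0.1804229351)/0.29 ≈ €130 million.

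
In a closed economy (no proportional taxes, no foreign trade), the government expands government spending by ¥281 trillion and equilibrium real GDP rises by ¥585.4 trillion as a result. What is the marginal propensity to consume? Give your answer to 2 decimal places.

Implied spending multiplier k = ΔY/ΔG = 585.4/281 ≈ 2.0833.
Since k = 1/(1 − MPC), MPC = 1 − 1/k = 1 − ΔG/ΔY = 1 − 281/585.4 ≈ 0.52.

0.52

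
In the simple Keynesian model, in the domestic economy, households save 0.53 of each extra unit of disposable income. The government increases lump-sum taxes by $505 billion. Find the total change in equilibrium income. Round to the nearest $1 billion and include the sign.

MPC = 1 − MPS = 1 − 0.53 = 0.47.
A lump-sum tax change of +$505 billion shifts disposable income by −$505 billion; first-round consumption changes by −c × ΔT = −0.47 × (+$505 billion) = −$237.35 billion.
Expenditure multiplier = 1/(1 − MPC) = 1/(1 − 0.47) = 1/0.53 ≈ 1.887.
The tax multiplier is −c × k ≈ −0.887, so ΔY = k × (−c·ΔT) = (−$237.35 billion) / 0.53 ≈ −$448 billion.

−$448 billion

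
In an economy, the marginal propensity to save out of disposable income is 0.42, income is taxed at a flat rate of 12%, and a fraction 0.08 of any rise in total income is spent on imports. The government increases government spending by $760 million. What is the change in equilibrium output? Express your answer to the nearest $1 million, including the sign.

MPC = 1 − MPS = 1 − 0.42 = 0.58.
Expenditure multiplier = 1/(1 − c(1−t) + m) = 1/(1 − 0.58×0.88 + 0.08) = 1/0.5696 ≈ 1.756.
ΔY = k × ΔG = (+$760 million) / 0.5696 ≈ +$1,334 million.

+$1,334 million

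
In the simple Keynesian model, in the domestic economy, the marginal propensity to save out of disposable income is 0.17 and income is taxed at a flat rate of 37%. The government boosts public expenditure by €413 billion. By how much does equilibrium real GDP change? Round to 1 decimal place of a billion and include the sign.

+€865.6 billion

MPC = 1 − MPS = 1 − 0.17 = 0.83.
Spending multiplier = 1/(1 − c(1−t)) = 1/(1 − 0.83×0.63) = 1/0.4771 ≈ 2.096.
ΔY = k × ΔG = (+€413 billion) / 0.4771 ≈ +€865.6 billion.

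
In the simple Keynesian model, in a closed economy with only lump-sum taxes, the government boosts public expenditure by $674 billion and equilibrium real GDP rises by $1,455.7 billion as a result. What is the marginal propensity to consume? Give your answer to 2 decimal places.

0.54

Implied spending multiplier k = ΔY/ΔG = 1,455.7/674 ≈ 2.1598.
Since k = 1/(1 − MPC), MPC = 1 − 1/k = 1 − ΔG/ΔY = 1 − 674/1,455.7 ≈ 0.54.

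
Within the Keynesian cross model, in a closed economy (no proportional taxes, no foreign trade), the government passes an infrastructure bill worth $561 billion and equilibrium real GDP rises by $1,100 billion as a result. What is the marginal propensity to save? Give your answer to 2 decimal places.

0.51

Implied spending multiplier k = ΔY/ΔG = 1,100/561 ≈ 1.9608.
Since k = 1/(1 − MPC), MPC = 1 − 1/k = 1 − ΔG/ΔY = 1 − 561/1,100 = 0.49.
MPS = 1 − MPC = 0.51.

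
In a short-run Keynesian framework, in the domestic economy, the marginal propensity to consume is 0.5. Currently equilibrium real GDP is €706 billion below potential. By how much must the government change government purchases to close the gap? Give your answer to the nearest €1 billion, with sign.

+€353 billion

Spending multiplier = 1/(1 − MPC) = 1/(1 − 0.5) = 1/0.5 = 2.
Need ΔY = +€706 billion, so ΔG = ΔY/k = (+€706 billion) × 0.5 = +€353 billion.
The government should increase government purchases by €353 billion.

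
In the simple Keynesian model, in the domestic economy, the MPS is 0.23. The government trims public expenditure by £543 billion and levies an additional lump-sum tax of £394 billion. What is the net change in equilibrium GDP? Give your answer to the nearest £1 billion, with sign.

−£3,680 billion

MPC = 1 − MPS = 1 − 0.23 = 0.77.
Expenditure multiplier = 1/(1 − MPC) = 1/(1 − 0.77) = 1/0.23 ≈ 4.348.
ΔG contributes k·ΔG = (−£543 billion) / 0.23 ≈ −£2,360.9 billion.
ΔT of +£394 billion changes first-round spending by −c·ΔT = −£303.38 billion, contributing k·(−c·ΔT) = (−£303.38 billion) / 0.23 ≈ −£1,319 billion.
Net ΔY = k(ΔG − c·ΔT) = (−£846.38 billion) / 0.23 ≈ −£3,680 billion.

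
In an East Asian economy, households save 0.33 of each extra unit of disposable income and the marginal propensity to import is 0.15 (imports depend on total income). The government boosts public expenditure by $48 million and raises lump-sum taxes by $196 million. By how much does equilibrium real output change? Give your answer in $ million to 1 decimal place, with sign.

−$173.6 million

MPC = 1 − MPS = 1 − 0.33 = 0.67.
Expenditure multiplier = 1/(1 − c + m) = 1/(1 − 0.67 + 0.15) = 1/0.48 ≈ 2.083.
ΔG contributes k·ΔG = (+$48 million) / 0.48 = +$100 million.
ΔT of +$196 million changes first-round spending by −c·ΔT = −$131.32 million, contributing k·(−c·ΔT) = (−$131.32 million) / 0.48 ≈ −$273.6 million.
Net ΔY = k(ΔG − c·ΔT) = (−$83.32 million) / 0.48 ≈ −$173.6 million.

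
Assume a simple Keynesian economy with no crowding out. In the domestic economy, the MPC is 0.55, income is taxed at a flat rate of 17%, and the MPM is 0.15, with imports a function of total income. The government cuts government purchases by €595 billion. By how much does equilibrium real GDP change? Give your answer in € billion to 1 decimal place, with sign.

−€858.0 billion

Spending multiplier = 1/(1 − c(1−t) + m) = 1/(1 − 0.55×0.83 + 0.15) = 1/0.6935 ≈ 1.442.
ΔY = k × ΔG = (−€595 billion) / 0.6935 ≈ −€858 billion.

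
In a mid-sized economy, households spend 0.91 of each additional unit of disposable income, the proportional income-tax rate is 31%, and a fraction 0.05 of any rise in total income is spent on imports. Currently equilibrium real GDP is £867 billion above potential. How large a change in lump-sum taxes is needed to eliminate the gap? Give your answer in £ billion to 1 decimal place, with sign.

Spending multiplier = 1/(1 − c(1−t) + m) = 1/(1 − 0.91×0.69 + 0.05) = 1/0.4221 ≈ 2.369.
Tax multiplier = −c·k = −0.91/0.4221 ≈ −2.156. Need ΔY = −£867 billion, so ΔT = ΔY/(−c·k) = −(−£867 billion) × 0.4221 / 0.91 ≈ +£402.2 billion.
The government should raise lump-sum taxes by £402.2 billion.

+£402.2 billion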